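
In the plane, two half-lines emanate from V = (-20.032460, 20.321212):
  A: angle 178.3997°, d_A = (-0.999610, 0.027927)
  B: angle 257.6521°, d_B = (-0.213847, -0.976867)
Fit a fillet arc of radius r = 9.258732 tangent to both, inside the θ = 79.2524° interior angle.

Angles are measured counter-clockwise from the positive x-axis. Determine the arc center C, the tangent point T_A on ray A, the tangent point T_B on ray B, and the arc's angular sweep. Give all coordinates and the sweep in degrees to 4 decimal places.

bisector direction at 218.0259° = (-0.787732,-0.616018)
center distance |VC| = r/sin(θ/2) = 9.258732/sin(39.6262°) = 14.517210
C = V + |VC|·bis = (-31.4681,11.3784)
T_A = V + ((C−V)·d_A)·d_A = V + 11.1815·d_A = (-31.2096,20.6335)
T_B = V + ((C−V)·d_B)·d_B = V + 11.1815·d_B = (-22.4236,9.3984)
sweep = 180° − θ = 100.7476°

center=(-31.4681,11.3784) T_A=(-31.2096,20.6335) T_B=(-22.4236,9.3984) sweep=100.7476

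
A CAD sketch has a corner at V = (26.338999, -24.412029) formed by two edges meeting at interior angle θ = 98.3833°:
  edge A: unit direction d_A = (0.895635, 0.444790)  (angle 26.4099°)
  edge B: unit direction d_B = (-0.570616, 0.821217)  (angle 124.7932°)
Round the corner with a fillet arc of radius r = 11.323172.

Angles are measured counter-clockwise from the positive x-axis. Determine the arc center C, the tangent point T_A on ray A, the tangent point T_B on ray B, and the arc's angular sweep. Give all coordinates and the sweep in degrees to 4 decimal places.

center=(30.0590,-9.9220) T_A=(35.0954,-20.0634) T_B=(20.7602,-16.3832) sweep=81.6167

bisector direction at 75.6016° = (0.248664,0.968590)
center distance |VC| = r/sin(θ/2) = 11.323172/sin(49.1917°) = 14.959935
C = V + |VC|·bis = (30.0590,-9.9220)
T_A = V + ((C−V)·d_A)·d_A = V + 9.7768·d_A = (35.0954,-20.0634)
T_B = V + ((C−V)·d_B)·d_B = V + 9.7768·d_B = (20.7602,-16.3832)
sweep = 180° − θ = 81.6167°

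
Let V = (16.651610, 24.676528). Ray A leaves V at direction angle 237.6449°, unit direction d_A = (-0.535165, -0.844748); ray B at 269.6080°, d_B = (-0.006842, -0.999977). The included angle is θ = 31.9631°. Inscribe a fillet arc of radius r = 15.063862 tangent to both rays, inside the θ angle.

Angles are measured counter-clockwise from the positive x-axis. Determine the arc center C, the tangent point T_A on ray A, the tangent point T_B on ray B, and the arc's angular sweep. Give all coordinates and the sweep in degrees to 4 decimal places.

bisector direction at 253.6265° = (-0.281899,-0.959444)
center distance |VC| = r/sin(θ/2) = 15.063862/sin(15.9816°) = 54.712462
C = V + |VC|·bis = (1.2282,-27.8170)
T_A = V + ((C−V)·d_A)·d_A = V + 52.5978·d_A = (-11.4969,-19.7554)
T_B = V + ((C−V)·d_B)·d_B = V + 52.5978·d_B = (16.2918,-27.9201)
sweep = 180° − θ = 148.0369°

center=(1.2282,-27.8170) T_A=(-11.4969,-19.7554) T_B=(16.2918,-27.9201) sweep=148.0369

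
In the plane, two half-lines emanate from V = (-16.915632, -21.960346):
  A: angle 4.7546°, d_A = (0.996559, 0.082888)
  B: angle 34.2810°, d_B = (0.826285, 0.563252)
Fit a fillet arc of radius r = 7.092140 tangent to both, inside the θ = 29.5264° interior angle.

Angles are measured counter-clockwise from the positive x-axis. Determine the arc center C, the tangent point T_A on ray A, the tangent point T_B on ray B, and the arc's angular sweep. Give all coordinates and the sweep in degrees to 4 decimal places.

center=(9.3166,-12.6619) T_A=(9.9044,-19.7296) T_B=(5.3219,-6.8017) sweep=150.4736

bisector direction at 19.5178° = (0.942538,0.334100)
center distance |VC| = r/sin(θ/2) = 7.092140/sin(14.7632°) = 27.831443
C = V + |VC|·bis = (9.3166,-12.6619)
T_A = V + ((C−V)·d_A)·d_A = V + 26.9127·d_A = (9.9044,-19.7296)
T_B = V + ((C−V)·d_B)·d_B = V + 26.9127·d_B = (5.3219,-6.8017)
sweep = 180° − θ = 150.4736°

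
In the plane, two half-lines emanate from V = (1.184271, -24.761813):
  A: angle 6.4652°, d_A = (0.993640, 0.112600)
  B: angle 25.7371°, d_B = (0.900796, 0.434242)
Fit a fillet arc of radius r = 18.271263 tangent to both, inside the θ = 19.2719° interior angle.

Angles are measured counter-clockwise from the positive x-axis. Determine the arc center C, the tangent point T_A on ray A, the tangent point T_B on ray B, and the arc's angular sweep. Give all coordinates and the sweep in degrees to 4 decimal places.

bisector direction at 16.1012° = (0.960774,0.277334)
center distance |VC| = r/sin(θ/2) = 18.271263/sin(9.6359°) = 109.155563
C = V + |VC|·bis = (106.0581,5.5107)
T_A = V + ((C−V)·d_A)·d_A = V + 107.6155·d_A = (108.1154,-12.6443)
T_B = V + ((C−V)·d_B)·d_B = V + 107.6155·d_B = (98.1239,21.9694)
sweep = 180° − θ = 160.7281°

center=(106.0581,5.5107) T_A=(108.1154,-12.6443) T_B=(98.1239,21.9694) sweep=160.7281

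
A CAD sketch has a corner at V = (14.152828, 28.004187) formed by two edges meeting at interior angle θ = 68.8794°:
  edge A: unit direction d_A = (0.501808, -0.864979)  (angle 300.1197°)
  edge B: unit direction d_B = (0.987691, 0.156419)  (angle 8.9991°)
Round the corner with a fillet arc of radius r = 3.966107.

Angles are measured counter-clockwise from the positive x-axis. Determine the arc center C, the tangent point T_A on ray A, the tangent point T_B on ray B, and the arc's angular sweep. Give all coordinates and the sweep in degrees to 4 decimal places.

center=(20.4858,24.9916) T_A=(17.0552,23.0014) T_B=(19.8654,28.9089) sweep=111.1206

bisector direction at 334.5594° = (0.903031,-0.429575)
center distance |VC| = r/sin(θ/2) = 3.966107/sin(34.4397°) = 7.012973
C = V + |VC|·bis = (20.4858,24.9916)
T_A = V + ((C−V)·d_A)·d_A = V + 5.7838·d_A = (17.0552,23.0014)
T_B = V + ((C−V)·d_B)·d_B = V + 5.7838·d_B = (19.8654,28.9089)
sweep = 180° − θ = 111.1206°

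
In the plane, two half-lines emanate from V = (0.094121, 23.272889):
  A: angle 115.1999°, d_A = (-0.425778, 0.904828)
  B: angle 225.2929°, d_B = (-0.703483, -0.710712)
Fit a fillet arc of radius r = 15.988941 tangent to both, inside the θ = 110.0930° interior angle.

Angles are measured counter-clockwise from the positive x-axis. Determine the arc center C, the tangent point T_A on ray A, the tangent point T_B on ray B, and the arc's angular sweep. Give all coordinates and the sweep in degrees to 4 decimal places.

bisector direction at 170.2464° = (-0.985545,0.169411)
center distance |VC| = r/sin(θ/2) = 15.988941/sin(55.0465°) = 19.507814
C = V + |VC|·bis = (-19.1317,26.5777)
T_A = V + ((C−V)·d_A)·d_A = V + 11.1762·d_A = (-4.6645,33.3855)
T_B = V + ((C−V)·d_B)·d_B = V + 11.1762·d_B = (-7.7682,15.3298)
sweep = 180° − θ = 69.9070°

center=(-19.1317,26.5777) T_A=(-4.6645,33.3855) T_B=(-7.7682,15.3298) sweep=69.9070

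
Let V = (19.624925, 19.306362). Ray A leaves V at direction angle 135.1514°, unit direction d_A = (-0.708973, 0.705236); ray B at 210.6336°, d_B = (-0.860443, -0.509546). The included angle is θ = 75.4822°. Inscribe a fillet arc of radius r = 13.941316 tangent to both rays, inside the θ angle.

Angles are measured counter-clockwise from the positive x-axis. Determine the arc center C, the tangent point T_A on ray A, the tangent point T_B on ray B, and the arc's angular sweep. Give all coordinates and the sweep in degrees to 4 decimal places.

bisector direction at 172.8925° = (-0.992316,0.123731)
center distance |VC| = r/sin(θ/2) = 13.941316/sin(37.7411°) = 22.776413
C = V + |VC|·bis = (-2.9765,22.1245)
T_A = V + ((C−V)·d_A)·d_A = V + 18.0112·d_A = (6.8554,32.0085)
T_B = V + ((C−V)·d_B)·d_B = V + 18.0112·d_B = (4.1273,10.1288)
sweep = 180° − θ = 104.5178°

center=(-2.9765,22.1245) T_A=(6.8554,32.0085) T_B=(4.1273,10.1288) sweep=104.5178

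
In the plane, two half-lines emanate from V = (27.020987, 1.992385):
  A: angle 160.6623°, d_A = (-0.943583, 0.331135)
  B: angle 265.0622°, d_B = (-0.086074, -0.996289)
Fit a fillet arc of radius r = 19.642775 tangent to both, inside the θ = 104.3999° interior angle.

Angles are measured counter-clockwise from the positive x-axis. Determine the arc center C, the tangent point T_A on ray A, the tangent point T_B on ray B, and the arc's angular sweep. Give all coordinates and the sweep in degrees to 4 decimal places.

bisector direction at 212.8622° = (-0.839978,-0.542621)
center distance |VC| = r/sin(θ/2) = 19.642775/sin(52.2000°) = 24.859411
C = V + |VC|·bis = (6.1396,-11.4969)
T_A = V + ((C−V)·d_A)·d_A = V + 15.2365·d_A = (12.6441,7.0377)
T_B = V + ((C−V)·d_B)·d_B = V + 15.2365·d_B = (25.7095,-13.1876)
sweep = 180° − θ = 75.6001°

center=(6.1396,-11.4969) T_A=(12.6441,7.0377) T_B=(25.7095,-13.1876) sweep=75.6001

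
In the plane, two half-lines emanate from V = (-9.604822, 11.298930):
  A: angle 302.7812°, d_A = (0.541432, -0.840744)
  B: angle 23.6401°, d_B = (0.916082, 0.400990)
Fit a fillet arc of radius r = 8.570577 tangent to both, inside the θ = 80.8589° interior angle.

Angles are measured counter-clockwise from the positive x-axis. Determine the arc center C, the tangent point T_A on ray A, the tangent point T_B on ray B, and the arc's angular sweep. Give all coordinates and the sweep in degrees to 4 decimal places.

bisector direction at 343.2106° = (0.957373,-0.288854)
center distance |VC| = r/sin(θ/2) = 8.570577/sin(40.4295°) = 13.215772
C = V + |VC|·bis = (3.0476,7.4815)
T_A = V + ((C−V)·d_A)·d_A = V + 10.0599·d_A = (-4.1581,2.8411)
T_B = V + ((C−V)·d_B)·d_B = V + 10.0599·d_B = (-0.3891,15.3329)
sweep = 180° − θ = 99.1411°

center=(3.0476,7.4815) T_A=(-4.1581,2.8411) T_B=(-0.3891,15.3329) sweep=99.1411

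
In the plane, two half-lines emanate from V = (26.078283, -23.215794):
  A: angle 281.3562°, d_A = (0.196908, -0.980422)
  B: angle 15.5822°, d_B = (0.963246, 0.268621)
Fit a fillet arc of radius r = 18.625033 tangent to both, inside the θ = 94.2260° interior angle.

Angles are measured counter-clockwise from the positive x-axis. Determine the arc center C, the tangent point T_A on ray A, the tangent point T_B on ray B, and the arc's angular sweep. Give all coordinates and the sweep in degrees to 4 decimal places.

bisector direction at 328.4692° = (0.852359,-0.522957)
center distance |VC| = r/sin(θ/2) = 18.625033/sin(47.1130°) = 25.419818
C = V + |VC|·bis = (47.7451,-36.5093)
T_A = V + ((C−V)·d_A)·d_A = V + 17.2996·d_A = (29.4847,-40.1767)
T_B = V + ((C−V)·d_B)·d_B = V + 17.2996·d_B = (42.7420,-18.5688)
sweep = 180° − θ = 85.7740°

center=(47.7451,-36.5093) T_A=(29.4847,-40.1767) T_B=(42.7420,-18.5688) sweep=85.7740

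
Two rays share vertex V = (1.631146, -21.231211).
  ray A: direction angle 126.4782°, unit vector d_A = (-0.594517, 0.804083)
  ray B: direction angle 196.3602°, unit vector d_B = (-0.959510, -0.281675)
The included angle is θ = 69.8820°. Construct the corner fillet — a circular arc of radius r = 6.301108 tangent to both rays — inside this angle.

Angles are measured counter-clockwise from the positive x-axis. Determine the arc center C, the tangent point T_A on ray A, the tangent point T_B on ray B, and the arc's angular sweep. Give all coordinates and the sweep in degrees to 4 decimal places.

bisector direction at 161.4192° = (-0.947875,0.318642)
center distance |VC| = r/sin(θ/2) = 6.301108/sin(34.9410°) = 11.001832
C = V + |VC|·bis = (-8.7972,-17.7256)
T_A = V + ((C−V)·d_A)·d_A = V + 9.0187·d_A = (-3.7306,-13.9795)
T_B = V + ((C−V)·d_B)·d_B = V + 9.0187·d_B = (-7.0224,-23.7715)
sweep = 180° − θ = 110.1180°

center=(-8.7972,-17.7256) T_A=(-3.7306,-13.9795) T_B=(-7.0224,-23.7715) sweep=110.1180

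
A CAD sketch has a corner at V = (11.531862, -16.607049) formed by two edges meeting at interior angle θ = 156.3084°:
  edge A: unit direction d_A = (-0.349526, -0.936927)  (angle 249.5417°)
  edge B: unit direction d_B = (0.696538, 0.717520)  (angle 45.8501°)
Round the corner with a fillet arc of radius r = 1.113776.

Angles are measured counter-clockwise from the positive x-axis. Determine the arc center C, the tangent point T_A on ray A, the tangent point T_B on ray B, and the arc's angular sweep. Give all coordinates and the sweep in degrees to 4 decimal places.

bisector direction at 327.6959° = (0.845224,-0.534413)
center distance |VC| = r/sin(θ/2) = 1.113776/sin(78.1542°) = 1.138012
C = V + |VC|·bis = (12.4937,-17.2152)
T_A = V + ((C−V)·d_A)·d_A = V + 0.2336·d_A = (11.4502,-16.8259)
T_B = V + ((C−V)·d_B)·d_B = V + 0.2336·d_B = (11.6946,-16.4394)
sweep = 180° − θ = 23.6916°

center=(12.4937,-17.2152) T_A=(11.4502,-16.8259) T_B=(11.6946,-16.4394) sweep=23.6916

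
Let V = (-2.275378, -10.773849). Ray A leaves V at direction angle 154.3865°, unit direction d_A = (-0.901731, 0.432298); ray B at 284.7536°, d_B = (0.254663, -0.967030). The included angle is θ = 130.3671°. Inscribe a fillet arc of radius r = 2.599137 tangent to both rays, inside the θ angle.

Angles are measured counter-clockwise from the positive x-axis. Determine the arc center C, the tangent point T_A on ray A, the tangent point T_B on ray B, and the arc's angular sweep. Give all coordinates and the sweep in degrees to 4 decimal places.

center=(-4.4827,-12.5980) T_A=(-3.3591,-10.2543) T_B=(-1.9693,-11.9361) sweep=49.6329

bisector direction at 219.5701° = (-0.770846,-0.637021)
center distance |VC| = r/sin(θ/2) = 2.599137/sin(65.1835°) = 2.863567
C = V + |VC|·bis = (-4.4827,-12.5980)
T_A = V + ((C−V)·d_A)·d_A = V + 1.2019·d_A = (-3.3591,-10.2543)
T_B = V + ((C−V)·d_B)·d_B = V + 1.2019·d_B = (-1.9693,-11.9361)
sweep = 180° − θ = 49.6329°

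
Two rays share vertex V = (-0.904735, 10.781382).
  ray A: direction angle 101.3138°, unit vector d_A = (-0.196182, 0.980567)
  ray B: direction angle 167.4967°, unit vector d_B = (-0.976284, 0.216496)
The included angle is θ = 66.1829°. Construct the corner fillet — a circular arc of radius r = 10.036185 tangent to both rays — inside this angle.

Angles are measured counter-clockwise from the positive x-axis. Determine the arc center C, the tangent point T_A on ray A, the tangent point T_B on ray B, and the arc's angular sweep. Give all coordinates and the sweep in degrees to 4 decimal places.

center=(-13.7672,23.9137) T_A=(-3.9260,25.8826) T_B=(-15.9400,14.1155) sweep=113.8171

bisector direction at 134.4052° = (-0.699729,0.714409)
center distance |VC| = r/sin(θ/2) = 10.036185/sin(33.0915°) = 18.382067
C = V + |VC|·bis = (-13.7672,23.9137)
T_A = V + ((C−V)·d_A)·d_A = V + 15.4005·d_A = (-3.9260,25.8826)
T_B = V + ((C−V)·d_B)·d_B = V + 15.4005·d_B = (-15.9400,14.1155)
sweep = 180° − θ = 113.8171°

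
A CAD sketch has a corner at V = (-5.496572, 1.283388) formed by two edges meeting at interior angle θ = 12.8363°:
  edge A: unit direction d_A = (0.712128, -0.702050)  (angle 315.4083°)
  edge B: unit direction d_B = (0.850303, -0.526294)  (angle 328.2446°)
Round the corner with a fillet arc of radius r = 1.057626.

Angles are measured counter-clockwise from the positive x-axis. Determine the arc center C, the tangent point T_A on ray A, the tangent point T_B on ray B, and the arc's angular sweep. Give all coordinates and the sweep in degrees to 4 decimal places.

center=(1.9414,-4.5642) T_A=(1.1989,-5.3173) T_B=(2.4980,-3.6649) sweep=167.1637

bisector direction at 321.8265° = (0.786142,-0.618046)
center distance |VC| = r/sin(θ/2) = 1.057626/sin(6.4181°) = 9.461359
C = V + |VC|·bis = (1.9414,-4.5642)
T_A = V + ((C−V)·d_A)·d_A = V + 9.4021·d_A = (1.1989,-5.3173)
T_B = V + ((C−V)·d_B)·d_B = V + 9.4021·d_B = (2.4980,-3.6649)
sweep = 180° − θ = 167.1637°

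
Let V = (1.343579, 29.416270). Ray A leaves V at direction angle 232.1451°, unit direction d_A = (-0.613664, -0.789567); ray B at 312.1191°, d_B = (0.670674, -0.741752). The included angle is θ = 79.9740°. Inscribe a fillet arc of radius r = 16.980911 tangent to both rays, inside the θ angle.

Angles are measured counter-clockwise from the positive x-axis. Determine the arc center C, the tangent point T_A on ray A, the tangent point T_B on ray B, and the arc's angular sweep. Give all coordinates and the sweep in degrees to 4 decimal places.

bisector direction at 272.1321° = (0.037204,-0.999308)
center distance |VC| = r/sin(θ/2) = 16.980911/sin(39.9870°) = 26.424754
C = V + |VC|·bis = (2.3267,3.0098)
T_A = V + ((C−V)·d_A)·d_A = V + 20.2464·d_A = (-11.0809,13.4304)
T_B = V + ((C−V)·d_B)·d_B = V + 20.2464·d_B = (14.9223,14.3985)
sweep = 180° − θ = 100.0260°

center=(2.3267,3.0098) T_A=(-11.0809,13.4304) T_B=(14.9223,14.3985) sweep=100.0260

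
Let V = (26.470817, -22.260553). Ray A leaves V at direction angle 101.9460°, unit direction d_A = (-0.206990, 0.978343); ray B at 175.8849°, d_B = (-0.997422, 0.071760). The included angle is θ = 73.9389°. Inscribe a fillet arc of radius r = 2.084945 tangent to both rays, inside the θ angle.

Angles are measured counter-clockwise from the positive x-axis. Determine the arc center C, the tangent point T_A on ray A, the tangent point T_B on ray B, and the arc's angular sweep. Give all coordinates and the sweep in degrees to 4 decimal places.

center=(23.8577,-19.9822) T_A=(25.8975,-19.5507) T_B=(23.7081,-22.0618) sweep=106.0611

bisector direction at 138.9155° = (-0.753741,0.657172)
center distance |VC| = r/sin(θ/2) = 2.084945/sin(36.9695°) = 3.466882
C = V + |VC|·bis = (23.8577,-19.9822)
T_A = V + ((C−V)·d_A)·d_A = V + 2.7699·d_A = (25.8975,-19.5507)
T_B = V + ((C−V)·d_B)·d_B = V + 2.7699·d_B = (23.7081,-22.0618)
sweep = 180° − θ = 106.0611°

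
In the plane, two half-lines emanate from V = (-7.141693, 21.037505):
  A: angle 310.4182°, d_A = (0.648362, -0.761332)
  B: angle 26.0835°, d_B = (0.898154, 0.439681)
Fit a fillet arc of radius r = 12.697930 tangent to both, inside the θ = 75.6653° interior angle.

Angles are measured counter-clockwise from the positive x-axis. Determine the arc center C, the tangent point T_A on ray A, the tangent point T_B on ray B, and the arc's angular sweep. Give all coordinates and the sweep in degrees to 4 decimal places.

bisector direction at 348.2509° = (0.979048,-0.203627)
center distance |VC| = r/sin(θ/2) = 12.697930/sin(37.8327°) = 20.702340
C = V + |VC|·bis = (13.1269,16.8219)
T_A = V + ((C−V)·d_A)·d_A = V + 16.3508·d_A = (3.4596,8.5891)
T_B = V + ((C−V)·d_B)·d_B = V + 16.3508·d_B = (7.5439,28.2266)
sweep = 180° − θ = 104.3347°

center=(13.1269,16.8219) T_A=(3.4596,8.5891) T_B=(7.5439,28.2266) sweep=104.3347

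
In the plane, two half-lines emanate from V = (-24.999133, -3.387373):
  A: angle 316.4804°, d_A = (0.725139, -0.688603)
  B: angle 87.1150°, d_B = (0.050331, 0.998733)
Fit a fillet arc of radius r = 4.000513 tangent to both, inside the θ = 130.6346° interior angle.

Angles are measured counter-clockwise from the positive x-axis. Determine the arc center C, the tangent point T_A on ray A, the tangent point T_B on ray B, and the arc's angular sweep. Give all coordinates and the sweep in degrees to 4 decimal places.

center=(-20.9112,-1.7525) T_A=(-23.6659,-4.6534) T_B=(-24.9066,-1.5511) sweep=49.3654

bisector direction at 21.7977° = (0.928501,0.371331)
center distance |VC| = r/sin(θ/2) = 4.000513/sin(65.3173°) = 4.402776
C = V + |VC|·bis = (-20.9112,-1.7525)
T_A = V + ((C−V)·d_A)·d_A = V + 1.8386·d_A = (-23.6659,-4.6534)
T_B = V + ((C−V)·d_B)·d_B = V + 1.8386·d_B = (-24.9066,-1.5511)
sweep = 180° − θ = 49.3654°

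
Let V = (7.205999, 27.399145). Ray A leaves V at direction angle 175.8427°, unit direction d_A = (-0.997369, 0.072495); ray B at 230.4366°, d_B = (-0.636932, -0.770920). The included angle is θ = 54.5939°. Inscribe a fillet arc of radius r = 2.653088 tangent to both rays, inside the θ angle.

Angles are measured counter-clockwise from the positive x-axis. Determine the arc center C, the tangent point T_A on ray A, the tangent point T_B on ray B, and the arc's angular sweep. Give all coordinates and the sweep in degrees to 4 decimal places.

center=(1.8863,25.1257) T_A=(2.0786,27.7718) T_B=(3.9316,23.4359) sweep=125.4061

bisector direction at 203.1397° = (-0.919550,-0.392974)
center distance |VC| = r/sin(θ/2) = 2.653088/sin(27.2969°) = 5.785161
C = V + |VC|·bis = (1.8863,25.1257)
T_A = V + ((C−V)·d_A)·d_A = V + 5.1409·d_A = (2.0786,27.7718)
T_B = V + ((C−V)·d_B)·d_B = V + 5.1409·d_B = (3.9316,23.4359)
sweep = 180° − θ = 125.4061°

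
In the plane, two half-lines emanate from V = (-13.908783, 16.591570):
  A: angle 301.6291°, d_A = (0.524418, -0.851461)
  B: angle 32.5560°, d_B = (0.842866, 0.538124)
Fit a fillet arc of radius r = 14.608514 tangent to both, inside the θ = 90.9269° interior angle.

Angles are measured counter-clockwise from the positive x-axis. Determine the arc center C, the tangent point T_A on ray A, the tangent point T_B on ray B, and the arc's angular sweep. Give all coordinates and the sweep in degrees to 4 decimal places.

center=(6.0678,12.0136) T_A=(-6.3708,4.3526) T_B=(-1.7934,24.3266) sweep=89.0731

bisector direction at 347.0926° = (0.974732,-0.223377)
center distance |VC| = r/sin(θ/2) = 14.608514/sin(45.4635°) = 20.494457
C = V + |VC|·bis = (6.0678,12.0136)
T_A = V + ((C−V)·d_A)·d_A = V + 14.3741·d_A = (-6.3708,4.3526)
T_B = V + ((C−V)·d_B)·d_B = V + 14.3741·d_B = (-1.7934,24.3266)
sweep = 180° − θ = 89.0731°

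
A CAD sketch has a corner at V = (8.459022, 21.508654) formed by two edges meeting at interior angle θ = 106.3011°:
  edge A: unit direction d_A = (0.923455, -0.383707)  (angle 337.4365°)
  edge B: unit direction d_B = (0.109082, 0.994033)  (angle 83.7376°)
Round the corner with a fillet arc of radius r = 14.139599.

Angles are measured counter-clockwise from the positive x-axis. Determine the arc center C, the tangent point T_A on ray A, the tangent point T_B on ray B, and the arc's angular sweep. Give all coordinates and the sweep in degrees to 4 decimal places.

center=(23.6702,30.4999) T_A=(18.2447,17.4426) T_B=(9.6149,32.0422) sweep=73.6989

bisector direction at 30.5871° = (0.860857,0.508847)
center distance |VC| = r/sin(θ/2) = 14.139599/sin(53.1506°) = 17.669770
C = V + |VC|·bis = (23.6702,30.4999)
T_A = V + ((C−V)·d_A)·d_A = V + 10.5968·d_A = (18.2447,17.4426)
T_B = V + ((C−V)·d_B)·d_B = V + 10.5968·d_B = (9.6149,32.0422)
sweep = 180° − θ = 73.6989°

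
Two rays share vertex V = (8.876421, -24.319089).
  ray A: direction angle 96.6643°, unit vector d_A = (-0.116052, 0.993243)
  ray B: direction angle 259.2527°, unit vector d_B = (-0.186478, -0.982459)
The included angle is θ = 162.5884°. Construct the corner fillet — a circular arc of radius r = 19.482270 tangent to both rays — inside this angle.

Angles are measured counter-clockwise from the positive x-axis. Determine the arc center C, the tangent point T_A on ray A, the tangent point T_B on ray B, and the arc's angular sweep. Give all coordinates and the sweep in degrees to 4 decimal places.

bisector direction at 177.9585° = (-0.999365,0.035623)
center distance |VC| = r/sin(θ/2) = 19.482270/sin(81.2942°) = 19.709350
C = V + |VC|·bis = (-10.8204,-23.6170)
T_A = V + ((C−V)·d_A)·d_A = V + 2.9832·d_A = (8.5302,-21.3560)
T_B = V + ((C−V)·d_B)·d_B = V + 2.9832·d_B = (8.3201,-27.2500)
sweep = 180° − θ = 17.4116°

center=(-10.8204,-23.6170) T_A=(8.5302,-21.3560) T_B=(8.3201,-27.2500) sweep=17.4116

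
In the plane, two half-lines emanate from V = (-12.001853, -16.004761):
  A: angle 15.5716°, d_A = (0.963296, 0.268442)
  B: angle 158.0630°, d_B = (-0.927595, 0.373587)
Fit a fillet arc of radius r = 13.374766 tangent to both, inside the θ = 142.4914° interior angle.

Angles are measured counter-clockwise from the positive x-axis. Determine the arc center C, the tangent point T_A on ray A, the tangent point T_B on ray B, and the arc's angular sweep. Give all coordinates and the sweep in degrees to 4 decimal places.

bisector direction at 86.8173° = (0.055520,0.998458)
center distance |VC| = r/sin(θ/2) = 13.374766/sin(71.2457°) = 14.124703
C = V + |VC|·bis = (-11.2176,-1.9018)
T_A = V + ((C−V)·d_A)·d_A = V + 4.5412·d_A = (-7.6273,-14.7857)
T_B = V + ((C−V)·d_B)·d_B = V + 4.5412·d_B = (-16.2143,-14.3082)
sweep = 180° − θ = 37.5086°

center=(-11.2176,-1.9018) T_A=(-7.6273,-14.7857) T_B=(-16.2143,-14.3082) sweep=37.5086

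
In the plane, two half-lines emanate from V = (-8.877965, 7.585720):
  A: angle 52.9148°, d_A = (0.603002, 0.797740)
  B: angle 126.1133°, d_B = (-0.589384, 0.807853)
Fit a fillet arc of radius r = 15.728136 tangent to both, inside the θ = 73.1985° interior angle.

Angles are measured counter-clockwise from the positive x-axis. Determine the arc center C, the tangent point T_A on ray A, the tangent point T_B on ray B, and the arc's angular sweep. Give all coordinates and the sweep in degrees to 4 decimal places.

bisector direction at 89.5140° = (0.008481,0.999964)
center distance |VC| = r/sin(θ/2) = 15.728136/sin(36.5992°) = 26.380002
C = V + |VC|·bis = (-8.6542,33.9648)
T_A = V + ((C−V)·d_A)·d_A = V + 21.1785·d_A = (3.8927,24.4807)
T_B = V + ((C−V)·d_B)·d_B = V + 21.1785·d_B = (-21.3603,24.6949)
sweep = 180° − θ = 106.8015°

center=(-8.6542,33.9648) T_A=(3.8927,24.4807) T_B=(-21.3603,24.6949) sweep=106.8015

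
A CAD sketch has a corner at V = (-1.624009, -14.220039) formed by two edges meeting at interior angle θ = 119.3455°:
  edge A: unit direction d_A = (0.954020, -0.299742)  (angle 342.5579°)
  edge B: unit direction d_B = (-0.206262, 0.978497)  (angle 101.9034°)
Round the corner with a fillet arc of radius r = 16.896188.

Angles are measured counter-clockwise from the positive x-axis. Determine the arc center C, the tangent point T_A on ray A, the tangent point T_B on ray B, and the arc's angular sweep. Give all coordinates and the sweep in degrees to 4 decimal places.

center=(12.8701,-1.0634) T_A=(7.8056,-17.1827) T_B=(-3.6627,-4.5485) sweep=60.6545

bisector direction at 42.2306° = (0.740445,0.672117)
center distance |VC| = r/sin(θ/2) = 16.896188/sin(59.6728°) = 19.574906
C = V + |VC|·bis = (12.8701,-1.0634)
T_A = V + ((C−V)·d_A)·d_A = V + 9.8841·d_A = (7.8056,-17.1827)
T_B = V + ((C−V)·d_B)·d_B = V + 9.8841·d_B = (-3.6627,-4.5485)
sweep = 180° − θ = 60.6545°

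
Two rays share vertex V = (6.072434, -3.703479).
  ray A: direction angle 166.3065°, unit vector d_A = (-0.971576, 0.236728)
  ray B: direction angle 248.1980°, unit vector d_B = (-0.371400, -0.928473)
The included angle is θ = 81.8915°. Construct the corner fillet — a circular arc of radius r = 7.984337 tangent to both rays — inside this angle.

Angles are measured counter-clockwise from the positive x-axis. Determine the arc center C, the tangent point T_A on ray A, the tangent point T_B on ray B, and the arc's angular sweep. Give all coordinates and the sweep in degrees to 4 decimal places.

center=(-4.7586,-9.2824) T_A=(-2.8685,-1.5250) T_B=(2.6546,-12.2478) sweep=98.1085

bisector direction at 207.2523° = (-0.888999,-0.457909)
center distance |VC| = r/sin(θ/2) = 7.984337/sin(40.9457°) = 12.183426
C = V + |VC|·bis = (-4.7586,-9.2824)
T_A = V + ((C−V)·d_A)·d_A = V + 9.2025·d_A = (-2.8685,-1.5250)
T_B = V + ((C−V)·d_B)·d_B = V + 9.2025·d_B = (2.6546,-12.2478)
sweep = 180° − θ = 98.1085°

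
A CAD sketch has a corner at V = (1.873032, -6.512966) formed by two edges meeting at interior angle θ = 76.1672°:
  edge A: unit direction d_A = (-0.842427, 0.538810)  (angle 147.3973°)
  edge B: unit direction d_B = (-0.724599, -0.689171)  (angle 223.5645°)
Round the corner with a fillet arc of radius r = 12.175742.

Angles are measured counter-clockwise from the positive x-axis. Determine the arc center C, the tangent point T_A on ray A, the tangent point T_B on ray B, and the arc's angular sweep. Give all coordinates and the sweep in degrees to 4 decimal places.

bisector direction at 185.4809° = (-0.995428,-0.095514)
center distance |VC| = r/sin(θ/2) = 12.175742/sin(38.0836°) = 19.739839
C = V + |VC|·bis = (-17.7766,-8.3984)
T_A = V + ((C−V)·d_A)·d_A = V + 15.5375·d_A = (-11.2161,1.8588)
T_B = V + ((C−V)·d_B)·d_B = V + 15.5375·d_B = (-9.3854,-17.2209)
sweep = 180° − θ = 103.8328°

center=(-17.7766,-8.3984) T_A=(-11.2161,1.8588) T_B=(-9.3854,-17.2209) sweep=103.8328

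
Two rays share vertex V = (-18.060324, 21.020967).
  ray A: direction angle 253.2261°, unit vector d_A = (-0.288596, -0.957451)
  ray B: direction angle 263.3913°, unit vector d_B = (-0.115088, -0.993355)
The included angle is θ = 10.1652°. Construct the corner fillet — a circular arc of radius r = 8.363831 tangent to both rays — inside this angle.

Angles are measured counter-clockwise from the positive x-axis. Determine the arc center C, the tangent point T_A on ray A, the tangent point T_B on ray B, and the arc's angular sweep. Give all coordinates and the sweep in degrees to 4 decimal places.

center=(-37.1912,-71.4290) T_A=(-45.1991,-69.0153) T_B=(-28.8829,-72.3916) sweep=169.8348

bisector direction at 258.3087° = (-0.202639,-0.979254)
center distance |VC| = r/sin(θ/2) = 8.363831/sin(5.0826°) = 94.408628
C = V + |VC|·bis = (-37.1912,-71.4290)
T_A = V + ((C−V)·d_A)·d_A = V + 94.0374·d_A = (-45.1991,-69.0153)
T_B = V + ((C−V)·d_B)·d_B = V + 94.0374·d_B = (-28.8829,-72.3916)
sweep = 180° − θ = 169.8348°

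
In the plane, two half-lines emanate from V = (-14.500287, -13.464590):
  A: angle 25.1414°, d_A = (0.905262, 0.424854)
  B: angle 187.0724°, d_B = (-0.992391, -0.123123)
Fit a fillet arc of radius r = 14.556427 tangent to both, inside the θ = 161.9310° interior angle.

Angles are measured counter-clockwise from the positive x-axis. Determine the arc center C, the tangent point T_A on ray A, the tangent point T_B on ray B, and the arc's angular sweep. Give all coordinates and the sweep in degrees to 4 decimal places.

bisector direction at 106.1069° = (-0.277430,0.960746)
center distance |VC| = r/sin(θ/2) = 14.556427/sin(80.9655°) = 14.739283
C = V + |VC|·bis = (-18.5894,0.6961)
T_A = V + ((C−V)·d_A)·d_A = V + 2.3145·d_A = (-12.4051,-12.4813)
T_B = V + ((C−V)·d_B)·d_B = V + 2.3145·d_B = (-16.7972,-13.7496)
sweep = 180° − θ = 18.0690°

center=(-18.5894,0.6961) T_A=(-12.4051,-12.4813) T_B=(-16.7972,-13.7496) sweep=18.0690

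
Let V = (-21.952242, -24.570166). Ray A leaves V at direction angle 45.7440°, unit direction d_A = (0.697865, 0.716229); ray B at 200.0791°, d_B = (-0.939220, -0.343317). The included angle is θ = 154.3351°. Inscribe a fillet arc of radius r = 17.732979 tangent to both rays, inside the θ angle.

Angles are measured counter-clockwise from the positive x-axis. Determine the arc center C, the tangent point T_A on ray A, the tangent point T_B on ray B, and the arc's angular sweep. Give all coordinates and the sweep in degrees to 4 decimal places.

bisector direction at 122.9116° = (-0.543344,0.839510)
center distance |VC| = r/sin(θ/2) = 17.732979/sin(77.1676°) = 18.187228
C = V + |VC|·bis = (-31.8342,-9.3018)
T_A = V + ((C−V)·d_A)·d_A = V + 4.0394·d_A = (-19.1333,-21.6770)
T_B = V + ((C−V)·d_B)·d_B = V + 4.0394·d_B = (-25.7461,-25.9570)
sweep = 180° − θ = 25.6649°

center=(-31.8342,-9.3018) T_A=(-19.1333,-21.6770) T_B=(-25.7461,-25.9570) sweep=25.6649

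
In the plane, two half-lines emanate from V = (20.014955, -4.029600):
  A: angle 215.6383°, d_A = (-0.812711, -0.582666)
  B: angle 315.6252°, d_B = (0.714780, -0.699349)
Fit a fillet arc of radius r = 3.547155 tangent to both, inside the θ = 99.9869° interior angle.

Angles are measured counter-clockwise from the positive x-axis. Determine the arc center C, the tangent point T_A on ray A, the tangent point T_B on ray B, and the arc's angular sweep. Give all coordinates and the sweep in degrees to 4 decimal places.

bisector direction at 265.6318° = (-0.076167,-0.997095)
center distance |VC| = r/sin(θ/2) = 3.547155/sin(49.9935°) = 4.630926
C = V + |VC|·bis = (19.6622,-8.6471)
T_A = V + ((C−V)·d_A)·d_A = V + 2.9771·d_A = (17.5954,-5.7643)
T_B = V + ((C−V)·d_B)·d_B = V + 2.9771·d_B = (22.1429,-6.1116)
sweep = 180° − θ = 80.0131°

center=(19.6622,-8.6471) T_A=(17.5954,-5.7643) T_B=(22.1429,-6.1116) sweep=80.0131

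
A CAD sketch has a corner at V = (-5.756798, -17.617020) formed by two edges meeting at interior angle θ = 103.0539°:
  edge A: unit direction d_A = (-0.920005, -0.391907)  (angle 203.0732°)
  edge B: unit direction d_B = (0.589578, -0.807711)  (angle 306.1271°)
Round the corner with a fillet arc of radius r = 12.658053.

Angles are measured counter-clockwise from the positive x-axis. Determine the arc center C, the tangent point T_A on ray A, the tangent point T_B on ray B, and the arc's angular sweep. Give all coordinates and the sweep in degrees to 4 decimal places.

center=(-10.0503,-33.2047) T_A=(-15.0111,-21.5592) T_B=(0.1737,-25.7417) sweep=76.9461

bisector direction at 254.6002° = (-0.265554,-0.964096)
center distance |VC| = r/sin(θ/2) = 12.658053/sin(51.5269°) = 16.168143
C = V + |VC|·bis = (-10.0503,-33.2047)
T_A = V + ((C−V)·d_A)·d_A = V + 10.0590·d_A = (-15.0111,-21.5592)
T_B = V + ((C−V)·d_B)·d_B = V + 10.0590·d_B = (0.1737,-25.7417)
sweep = 180° − θ = 76.9461°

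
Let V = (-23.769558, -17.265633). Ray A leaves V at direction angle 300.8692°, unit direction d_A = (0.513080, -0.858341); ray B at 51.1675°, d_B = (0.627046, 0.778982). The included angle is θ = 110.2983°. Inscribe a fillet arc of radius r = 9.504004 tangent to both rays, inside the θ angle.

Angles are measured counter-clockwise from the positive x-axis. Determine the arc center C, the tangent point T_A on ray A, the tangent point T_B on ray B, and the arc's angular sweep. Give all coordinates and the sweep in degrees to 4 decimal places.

bisector direction at 356.0183° = (0.997586,-0.069437)
center distance |VC| = r/sin(θ/2) = 9.504004/sin(55.1491°) = 11.581176
C = V + |VC|·bis = (-12.2163,-18.0698)
T_A = V + ((C−V)·d_A)·d_A = V + 6.6180·d_A = (-20.3740,-22.9461)
T_B = V + ((C−V)·d_B)·d_B = V + 6.6180·d_B = (-19.6198,-12.1103)
sweep = 180° − θ = 69.7017°

center=(-12.2163,-18.0698) T_A=(-20.3740,-22.9461) T_B=(-19.6198,-12.1103) sweep=69.7017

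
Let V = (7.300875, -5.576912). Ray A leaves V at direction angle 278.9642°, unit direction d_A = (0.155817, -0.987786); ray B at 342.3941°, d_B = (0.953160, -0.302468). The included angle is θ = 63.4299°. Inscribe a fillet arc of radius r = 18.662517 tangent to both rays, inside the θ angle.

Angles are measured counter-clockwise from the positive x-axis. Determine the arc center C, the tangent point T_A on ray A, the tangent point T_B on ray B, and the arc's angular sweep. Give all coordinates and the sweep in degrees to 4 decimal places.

bisector direction at 310.6791° = (0.651822,-0.758372)
center distance |VC| = r/sin(θ/2) = 18.662517/sin(31.7150°) = 35.500748
C = V + |VC|·bis = (30.4411,-32.4997)
T_A = V + ((C−V)·d_A)·d_A = V + 30.1996·d_A = (12.0065,-35.4076)
T_B = V + ((C−V)·d_B)·d_B = V + 30.1996·d_B = (36.0859,-14.7113)
sweep = 180° − θ = 116.5701°

center=(30.4411,-32.4997) T_A=(12.0065,-35.4076) T_B=(36.0859,-14.7113) sweep=116.5701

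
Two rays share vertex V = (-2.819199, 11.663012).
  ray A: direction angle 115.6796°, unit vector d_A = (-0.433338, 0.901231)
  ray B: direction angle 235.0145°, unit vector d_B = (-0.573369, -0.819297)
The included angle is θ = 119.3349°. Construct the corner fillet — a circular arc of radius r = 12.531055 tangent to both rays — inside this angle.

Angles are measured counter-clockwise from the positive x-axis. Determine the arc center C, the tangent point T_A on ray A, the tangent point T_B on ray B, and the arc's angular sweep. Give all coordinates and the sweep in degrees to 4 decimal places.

center=(-17.2899,12.8408) T_A=(-5.9965,18.2709) T_B=(-7.0232,5.6558) sweep=60.6651

bisector direction at 175.3471° = (-0.996704,0.081120)
center distance |VC| = r/sin(θ/2) = 12.531055/sin(59.6675°) = 14.518512
C = V + |VC|·bis = (-17.2899,12.8408)
T_A = V + ((C−V)·d_A)·d_A = V + 7.3321·d_A = (-5.9965,18.2709)
T_B = V + ((C−V)·d_B)·d_B = V + 7.3321·d_B = (-7.0232,5.6558)
sweep = 180° − θ = 60.6651°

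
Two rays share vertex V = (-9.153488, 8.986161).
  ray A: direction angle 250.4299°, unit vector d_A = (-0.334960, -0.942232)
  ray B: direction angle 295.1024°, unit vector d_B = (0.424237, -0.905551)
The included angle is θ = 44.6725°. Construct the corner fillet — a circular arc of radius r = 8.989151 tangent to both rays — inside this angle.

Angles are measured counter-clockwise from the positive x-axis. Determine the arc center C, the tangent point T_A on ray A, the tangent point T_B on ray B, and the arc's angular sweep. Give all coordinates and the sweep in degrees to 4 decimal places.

center=(-8.0120,-14.6394) T_A=(-16.4819,-11.6284) T_B=(0.1281,-10.8258) sweep=135.3275

bisector direction at 272.7662° = (0.048260,-0.998835)
center distance |VC| = r/sin(θ/2) = 8.989151/sin(22.3362°) = 23.653081
C = V + |VC|·bis = (-8.0120,-14.6394)
T_A = V + ((C−V)·d_A)·d_A = V + 21.8784·d_A = (-16.4819,-11.6284)
T_B = V + ((C−V)·d_B)·d_B = V + 21.8784·d_B = (0.1281,-10.8258)
sweep = 180° − θ = 135.3275°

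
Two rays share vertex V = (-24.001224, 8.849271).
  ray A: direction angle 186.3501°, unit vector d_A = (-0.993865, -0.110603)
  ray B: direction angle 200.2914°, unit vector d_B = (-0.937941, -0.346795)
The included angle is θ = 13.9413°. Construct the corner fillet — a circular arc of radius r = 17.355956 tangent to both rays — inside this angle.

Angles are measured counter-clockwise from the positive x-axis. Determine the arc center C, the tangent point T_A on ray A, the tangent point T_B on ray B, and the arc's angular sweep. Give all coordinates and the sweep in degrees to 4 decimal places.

bisector direction at 193.3208° = (-0.973095,-0.230402)
center distance |VC| = r/sin(θ/2) = 17.355956/sin(6.9707°) = 143.011112
C = V + |VC|·bis = (-163.1647,-24.1008)
T_A = V + ((C−V)·d_A)·d_A = V + 141.9540·d_A = (-165.0843,-6.8513)
T_B = V + ((C−V)·d_B)·d_B = V + 141.9540·d_B = (-157.1457,-40.3797)
sweep = 180° − θ = 166.0587°

center=(-163.1647,-24.1008) T_A=(-165.0843,-6.8513) T_B=(-157.1457,-40.3797) sweep=166.0587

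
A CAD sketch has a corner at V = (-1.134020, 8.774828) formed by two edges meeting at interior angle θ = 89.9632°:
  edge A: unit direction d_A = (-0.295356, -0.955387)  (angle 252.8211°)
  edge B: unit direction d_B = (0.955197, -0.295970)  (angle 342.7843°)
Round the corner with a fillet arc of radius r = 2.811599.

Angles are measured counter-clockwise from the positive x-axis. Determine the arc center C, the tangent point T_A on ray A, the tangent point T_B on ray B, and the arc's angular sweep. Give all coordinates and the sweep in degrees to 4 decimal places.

bisector direction at 297.8027° = (0.466428,-0.884559)
center distance |VC| = r/sin(θ/2) = 2.811599/sin(44.9816°) = 3.977479
C = V + |VC|·bis = (0.7212,5.2565)
T_A = V + ((C−V)·d_A)·d_A = V + 2.8134·d_A = (-1.9650,6.0869)
T_B = V + ((C−V)·d_B)·d_B = V + 2.8134·d_B = (1.5533,7.9421)
sweep = 180° − θ = 90.0368°

center=(0.7212,5.2565) T_A=(-1.9650,6.0869) T_B=(1.5533,7.9421) sweep=90.0368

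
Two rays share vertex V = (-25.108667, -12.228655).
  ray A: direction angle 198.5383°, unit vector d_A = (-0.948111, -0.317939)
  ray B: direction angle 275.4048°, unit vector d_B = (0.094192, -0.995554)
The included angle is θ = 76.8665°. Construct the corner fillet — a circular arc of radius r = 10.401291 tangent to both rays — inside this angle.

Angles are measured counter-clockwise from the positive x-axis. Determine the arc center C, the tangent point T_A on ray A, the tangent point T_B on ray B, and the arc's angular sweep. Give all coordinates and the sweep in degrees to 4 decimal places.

center=(-34.2291,-26.2576) T_A=(-37.5361,-16.3960) T_B=(-23.8740,-25.2779) sweep=103.1335

bisector direction at 236.9715° = (-0.545055,-0.838400)
center distance |VC| = r/sin(θ/2) = 10.401291/sin(38.4333°) = 16.733027
C = V + |VC|·bis = (-34.2291,-26.2576)
T_A = V + ((C−V)·d_A)·d_A = V + 13.1075·d_A = (-37.5361,-16.3960)
T_B = V + ((C−V)·d_B)·d_B = V + 13.1075·d_B = (-23.8740,-25.2779)
sweep = 180° − θ = 103.1335°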